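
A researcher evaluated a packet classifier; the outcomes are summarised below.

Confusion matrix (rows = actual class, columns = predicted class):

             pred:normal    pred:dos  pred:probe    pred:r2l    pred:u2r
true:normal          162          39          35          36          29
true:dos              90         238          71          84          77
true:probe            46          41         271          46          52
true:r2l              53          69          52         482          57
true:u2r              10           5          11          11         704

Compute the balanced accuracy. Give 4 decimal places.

0.6367

Balanced accuracy = mean of per-class recall.
  normal: recall = 162/301 = 0.53821
  dos: recall = 238/560 = 0.42500
  probe: recall = 271/456 = 0.59430
  r2l: recall = 482/713 = 0.67602
  u2r: recall = 704/741 = 0.95007
Mean = (0.53821 + 0.42500 + 0.59430 + 0.67602 + 0.95007) / 5 = 0.6367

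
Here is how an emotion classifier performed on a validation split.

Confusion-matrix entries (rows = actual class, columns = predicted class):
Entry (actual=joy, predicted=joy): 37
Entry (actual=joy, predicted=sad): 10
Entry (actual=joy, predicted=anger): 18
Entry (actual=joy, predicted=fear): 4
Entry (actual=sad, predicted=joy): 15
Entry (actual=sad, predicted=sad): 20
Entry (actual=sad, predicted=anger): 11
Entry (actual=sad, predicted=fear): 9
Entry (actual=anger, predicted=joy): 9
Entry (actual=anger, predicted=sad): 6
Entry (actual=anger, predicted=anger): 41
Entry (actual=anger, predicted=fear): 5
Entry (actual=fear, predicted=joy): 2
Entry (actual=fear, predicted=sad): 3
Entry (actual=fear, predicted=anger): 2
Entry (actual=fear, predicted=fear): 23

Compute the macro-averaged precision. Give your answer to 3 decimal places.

0.558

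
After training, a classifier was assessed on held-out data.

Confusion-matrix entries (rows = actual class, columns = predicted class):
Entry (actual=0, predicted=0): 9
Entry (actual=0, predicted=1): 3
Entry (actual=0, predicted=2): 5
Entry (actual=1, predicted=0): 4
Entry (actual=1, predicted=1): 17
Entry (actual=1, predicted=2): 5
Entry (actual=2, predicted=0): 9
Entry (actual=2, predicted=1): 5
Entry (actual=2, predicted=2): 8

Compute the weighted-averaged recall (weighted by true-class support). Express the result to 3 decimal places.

0.523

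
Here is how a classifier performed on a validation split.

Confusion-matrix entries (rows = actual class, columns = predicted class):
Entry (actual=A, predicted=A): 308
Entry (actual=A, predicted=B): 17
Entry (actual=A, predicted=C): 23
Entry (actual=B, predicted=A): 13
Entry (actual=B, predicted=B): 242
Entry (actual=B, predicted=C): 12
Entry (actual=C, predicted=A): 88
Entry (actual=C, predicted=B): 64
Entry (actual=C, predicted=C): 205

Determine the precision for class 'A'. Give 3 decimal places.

0.753

Take TP from the diagonal, FP from the rest of the 'A' prediction marginal, FN from the rest of the 'A' actual marginal.
precision = TP/(TP+FP).
A: TP=308, FP=13+88=101 → 308/409 = 0.7531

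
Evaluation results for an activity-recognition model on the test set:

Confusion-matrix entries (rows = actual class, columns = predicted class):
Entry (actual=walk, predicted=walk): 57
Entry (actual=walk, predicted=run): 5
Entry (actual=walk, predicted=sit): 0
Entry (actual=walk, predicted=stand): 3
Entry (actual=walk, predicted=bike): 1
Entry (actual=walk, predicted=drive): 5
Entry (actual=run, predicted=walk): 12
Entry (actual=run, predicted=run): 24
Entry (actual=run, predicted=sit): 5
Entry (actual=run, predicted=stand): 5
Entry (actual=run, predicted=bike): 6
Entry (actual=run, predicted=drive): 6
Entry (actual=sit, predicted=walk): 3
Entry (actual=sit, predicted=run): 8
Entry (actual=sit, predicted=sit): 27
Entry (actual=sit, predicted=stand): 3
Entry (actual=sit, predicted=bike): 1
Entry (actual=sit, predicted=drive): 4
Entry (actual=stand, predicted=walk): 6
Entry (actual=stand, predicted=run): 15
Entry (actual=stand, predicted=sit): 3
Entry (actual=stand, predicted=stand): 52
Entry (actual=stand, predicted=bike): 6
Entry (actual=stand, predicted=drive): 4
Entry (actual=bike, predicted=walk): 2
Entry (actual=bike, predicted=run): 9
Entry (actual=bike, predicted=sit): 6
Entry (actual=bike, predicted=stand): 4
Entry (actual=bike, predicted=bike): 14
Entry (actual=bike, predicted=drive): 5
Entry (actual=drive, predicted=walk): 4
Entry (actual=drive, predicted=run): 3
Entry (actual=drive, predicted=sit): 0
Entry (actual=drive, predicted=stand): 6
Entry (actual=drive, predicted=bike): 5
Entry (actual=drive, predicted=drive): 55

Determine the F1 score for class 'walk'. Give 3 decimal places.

0.735

Take TP from the diagonal, FP from the rest of the 'walk' prediction marginal, FN from the rest of the 'walk' actual marginal.
F1 score = 2·TP/(2·TP+FP+FN).
walk: TP=57, FP=12+3+6+2+4=27, FN=5+0+3+1+5=14 → 114/155 = 0.7355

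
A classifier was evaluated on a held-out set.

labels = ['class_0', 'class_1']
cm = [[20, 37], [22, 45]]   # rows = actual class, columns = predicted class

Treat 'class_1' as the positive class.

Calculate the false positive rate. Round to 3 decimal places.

FPR = FP/(FP+TN) = 37/(37+20) = 0.649

0.649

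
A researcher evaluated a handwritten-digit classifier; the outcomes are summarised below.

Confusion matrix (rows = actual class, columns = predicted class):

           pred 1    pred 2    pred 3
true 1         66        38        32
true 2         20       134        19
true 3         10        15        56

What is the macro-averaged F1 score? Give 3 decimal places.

0.636

Per-class F1 score (2·TP/(2·TP+FP+FN)):
  1: TP=66, FP=20+10=30, FN=38+32=70 → 132/232 = 0.5690
  2: TP=134, FP=38+15=53, FN=20+19=39 → 268/360 = 0.7444
  3: TP=56, FP=32+19=51, FN=10+15=25 → 112/188 = 0.5957
Macro-F1 score = mean = (0.5690 + 0.7444 + 0.5957) / 3 = 0.636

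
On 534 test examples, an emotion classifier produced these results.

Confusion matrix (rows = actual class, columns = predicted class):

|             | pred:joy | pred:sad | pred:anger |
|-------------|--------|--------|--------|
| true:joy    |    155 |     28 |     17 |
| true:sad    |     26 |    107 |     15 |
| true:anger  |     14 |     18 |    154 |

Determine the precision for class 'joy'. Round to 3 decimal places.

Take TP from the diagonal, FP from the rest of the 'joy' prediction marginal, FN from the rest of the 'joy' actual marginal.
precision = TP/(TP+FP).
joy: TP=155, FP=26+14=40 → 155/195 = 0.7949

0.795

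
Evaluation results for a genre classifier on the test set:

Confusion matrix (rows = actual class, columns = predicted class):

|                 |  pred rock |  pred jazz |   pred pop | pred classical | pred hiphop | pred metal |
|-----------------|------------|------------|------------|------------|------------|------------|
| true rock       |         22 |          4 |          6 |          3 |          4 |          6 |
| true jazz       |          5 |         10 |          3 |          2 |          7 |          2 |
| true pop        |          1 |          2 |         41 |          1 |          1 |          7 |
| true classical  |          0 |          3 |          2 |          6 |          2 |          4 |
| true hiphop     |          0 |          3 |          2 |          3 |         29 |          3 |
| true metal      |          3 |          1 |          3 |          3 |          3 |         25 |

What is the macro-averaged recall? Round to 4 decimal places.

0.5572

Per-class recall (TP/(TP+FN)):
  rock: TP=22, FN=4+6+3+4+6=23 → 22/45 = 0.48889
  jazz: TP=10, FN=5+3+2+7+2=19 → 10/29 = 0.34483
  pop: TP=41, FN=1+2+1+1+7=12 → 41/53 = 0.77358
  classical: TP=6, FN=0+3+2+2+4=11 → 6/17 = 0.35294
  hiphop: TP=29, FN=0+3+2+3+3=11 → 29/40 = 0.72500
  metal: TP=25, FN=3+1+3+3+3=13 → 25/38 = 0.65789
Macro-recall = mean = (0.48889 + 0.34483 + 0.77358 + 0.35294 + 0.72500 + 0.65789) / 6 = 0.5572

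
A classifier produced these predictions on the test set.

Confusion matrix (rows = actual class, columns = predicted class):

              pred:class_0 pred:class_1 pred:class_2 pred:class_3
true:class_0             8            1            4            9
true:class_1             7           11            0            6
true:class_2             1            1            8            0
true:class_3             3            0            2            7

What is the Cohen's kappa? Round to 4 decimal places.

0.3375

Observed agreement pₒ = trace/N = 34/68 = 0.50000
Expected agreement pₑ = Σ (rowᵢ·colᵢ)/N² = (22·19 + 24·13 + 10·14 + 12·22)/68² = 0.24524
κ = (pₒ − pₑ)/(1 − pₑ) = (0.50000 − 0.24524)/(1 − 0.24524) = 0.3375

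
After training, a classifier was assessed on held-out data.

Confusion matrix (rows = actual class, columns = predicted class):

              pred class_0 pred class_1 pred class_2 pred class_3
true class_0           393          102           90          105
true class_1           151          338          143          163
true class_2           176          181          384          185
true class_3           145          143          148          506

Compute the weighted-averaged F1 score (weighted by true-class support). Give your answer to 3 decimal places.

0.482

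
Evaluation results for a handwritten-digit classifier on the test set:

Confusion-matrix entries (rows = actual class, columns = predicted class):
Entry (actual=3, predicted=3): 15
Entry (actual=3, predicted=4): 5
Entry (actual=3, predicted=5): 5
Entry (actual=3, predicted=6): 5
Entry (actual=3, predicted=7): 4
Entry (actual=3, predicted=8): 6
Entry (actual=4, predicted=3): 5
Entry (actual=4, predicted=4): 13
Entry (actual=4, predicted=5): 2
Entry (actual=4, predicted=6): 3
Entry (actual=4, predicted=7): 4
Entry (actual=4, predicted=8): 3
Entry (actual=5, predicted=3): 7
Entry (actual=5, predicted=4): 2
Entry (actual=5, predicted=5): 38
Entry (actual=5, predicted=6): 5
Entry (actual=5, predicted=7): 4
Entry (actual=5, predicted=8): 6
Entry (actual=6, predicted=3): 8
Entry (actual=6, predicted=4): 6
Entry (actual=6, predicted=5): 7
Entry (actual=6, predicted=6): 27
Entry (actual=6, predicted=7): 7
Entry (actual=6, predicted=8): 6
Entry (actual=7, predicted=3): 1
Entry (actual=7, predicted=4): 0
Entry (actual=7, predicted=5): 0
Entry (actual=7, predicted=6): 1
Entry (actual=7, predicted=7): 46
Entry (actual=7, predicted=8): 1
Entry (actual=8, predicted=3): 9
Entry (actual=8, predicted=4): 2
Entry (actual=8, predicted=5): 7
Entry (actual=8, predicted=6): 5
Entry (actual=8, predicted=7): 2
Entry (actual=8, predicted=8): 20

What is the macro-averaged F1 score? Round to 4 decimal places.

Per-class F1 score (2·TP/(2·TP+FP+FN)):
  3: TP=15, FP=5+7+8+1+9=30, FN=5+5+5+4+6=25 → 30/85 = 0.35294
  4: TP=13, FP=5+2+6+0+2=15, FN=5+2+3+4+3=17 → 26/58 = 0.44828
  5: TP=38, FP=5+2+7+0+7=21, FN=7+2+5+4+6=24 → 76/121 = 0.62810
  6: TP=27, FP=5+3+5+1+5=19, FN=8+6+7+7+6=34 → 54/107 = 0.50467
  7: TP=46, FP=4+4+4+7+2=21, FN=1+0+0+1+1=3 → 92/116 = 0.79310
  8: TP=20, FP=6+3+6+6+1=22, FN=9+2+7+5+2=25 → 40/87 = 0.45977
Macro-F1 score = mean = (0.35294 + 0.44828 + 0.62810 + 0.50467 + 0.79310 + 0.45977) / 6 = 0.5311

0.5311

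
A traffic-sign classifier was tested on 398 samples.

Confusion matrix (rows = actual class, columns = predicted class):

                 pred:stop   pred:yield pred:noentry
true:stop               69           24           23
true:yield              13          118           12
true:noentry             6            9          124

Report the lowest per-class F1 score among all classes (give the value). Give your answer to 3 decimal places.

0.676

Per-class F1 score (2·TP/(2·TP+FP+FN)):
  stop: TP=69, FP=13+6=19, FN=24+23=47 → 138/204 = 0.6765
  yield: TP=118, FP=24+9=33, FN=13+12=25 → 236/294 = 0.8027
  noentry: TP=124, FP=23+12=35, FN=6+9=15 → 248/298 = 0.8322
Lowest is class 'stop' with F1 score = 0.676.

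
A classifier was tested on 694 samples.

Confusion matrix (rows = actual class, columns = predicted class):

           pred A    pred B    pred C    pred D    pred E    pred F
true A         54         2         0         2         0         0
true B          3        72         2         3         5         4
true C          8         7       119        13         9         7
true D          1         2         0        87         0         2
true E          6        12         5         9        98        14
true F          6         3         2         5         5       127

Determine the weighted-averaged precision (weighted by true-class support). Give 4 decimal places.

Per-class precision (TP/(TP+FP)):
  A: TP=54, FP=3+8+1+6+6=24 → 54/78 = 0.69231
  B: TP=72, FP=2+7+2+12+3=26 → 72/98 = 0.73469
  C: TP=119, FP=0+2+0+5+2=9 → 119/128 = 0.92969
  D: TP=87, FP=2+3+13+9+5=32 → 87/119 = 0.73109
  E: TP=98, FP=0+5+9+0+5=19 → 98/117 = 0.83761
  F: TP=127, FP=0+4+7+2+14=27 → 127/154 = 0.82468
Weighted-precision = Σ (supportᵢ/N)·precisionᵢ with N=694: (58/694)·0.69231 + (89/694)·0.73469 + (163/694)·0.92969 + (92/694)·0.73109 + (144/694)·0.83761 + (148/694)·0.82468 = 0.8170

0.8170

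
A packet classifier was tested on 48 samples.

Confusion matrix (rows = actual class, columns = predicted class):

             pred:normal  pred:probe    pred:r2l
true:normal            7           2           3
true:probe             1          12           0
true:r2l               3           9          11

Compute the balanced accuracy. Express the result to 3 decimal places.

0.662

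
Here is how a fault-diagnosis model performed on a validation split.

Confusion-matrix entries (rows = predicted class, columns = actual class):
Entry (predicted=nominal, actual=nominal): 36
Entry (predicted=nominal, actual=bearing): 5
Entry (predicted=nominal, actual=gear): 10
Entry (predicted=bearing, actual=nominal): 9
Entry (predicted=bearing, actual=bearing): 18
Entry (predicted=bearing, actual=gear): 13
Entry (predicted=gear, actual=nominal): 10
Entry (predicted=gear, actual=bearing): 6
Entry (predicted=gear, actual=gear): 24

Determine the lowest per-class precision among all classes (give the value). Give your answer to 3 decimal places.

0.450

Per-class precision (TP/(TP+FP)):
  nominal: TP=36, FP=5+10=15 → 36/51 = 0.7059
  bearing: TP=18, FP=9+13=22 → 18/40 = 0.4500
  gear: TP=24, FP=10+6=16 → 24/40 = 0.6000
Lowest is class 'bearing' with precision = 0.450.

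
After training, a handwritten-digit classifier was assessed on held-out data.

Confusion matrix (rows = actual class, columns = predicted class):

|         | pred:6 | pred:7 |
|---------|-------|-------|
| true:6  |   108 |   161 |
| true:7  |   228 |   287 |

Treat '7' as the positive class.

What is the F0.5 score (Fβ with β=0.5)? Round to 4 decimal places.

Fβ = (1+β²)·TP / ((1+β²)·TP + β²·FN + FP), with β²=1/4
= 1.25·287 / (1.25·287 + 0.25·228 + 161) = 0.6220

0.6220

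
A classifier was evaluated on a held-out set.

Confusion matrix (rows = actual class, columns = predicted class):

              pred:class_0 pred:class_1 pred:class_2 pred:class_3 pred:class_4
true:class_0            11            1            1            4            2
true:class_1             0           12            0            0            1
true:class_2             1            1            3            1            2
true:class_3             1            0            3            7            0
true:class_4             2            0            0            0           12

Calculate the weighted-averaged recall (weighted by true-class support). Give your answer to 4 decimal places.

0.6923

Per-class recall (TP/(TP+FN)):
  class_0: TP=11, FN=1+1+4+2=8 → 11/19 = 0.57895
  class_1: TP=12, FN=0+0+0+1=1 → 12/13 = 0.92308
  class_2: TP=3, FN=1+1+1+2=5 → 3/8 = 0.37500
  class_3: TP=7, FN=1+0+3+0=4 → 7/11 = 0.63636
  class_4: TP=12, FN=2+0+0+0=2 → 12/14 = 0.85714
Weighted-recall = Σ (supportᵢ/N)·recallᵢ with N=65: (19/65)·0.57895 + (13/65)·0.92308 + (8/65)·0.37500 + (11/65)·0.63636 + (14/65)·0.85714 = 0.6923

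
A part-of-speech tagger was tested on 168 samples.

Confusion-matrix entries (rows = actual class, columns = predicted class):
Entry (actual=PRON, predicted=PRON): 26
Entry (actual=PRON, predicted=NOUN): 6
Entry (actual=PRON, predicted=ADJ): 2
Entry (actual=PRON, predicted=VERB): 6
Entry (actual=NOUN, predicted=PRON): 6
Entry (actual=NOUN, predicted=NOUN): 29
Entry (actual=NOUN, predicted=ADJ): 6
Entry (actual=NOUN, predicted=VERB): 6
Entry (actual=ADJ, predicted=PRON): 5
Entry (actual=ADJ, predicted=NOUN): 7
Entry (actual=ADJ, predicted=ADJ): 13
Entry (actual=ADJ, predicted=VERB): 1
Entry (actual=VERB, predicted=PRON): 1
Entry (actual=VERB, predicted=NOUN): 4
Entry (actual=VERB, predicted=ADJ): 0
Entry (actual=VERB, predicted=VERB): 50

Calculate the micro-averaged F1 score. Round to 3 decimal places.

Micro-averaging pools counts across classes: ΣTP=118, ΣFP=50, ΣFN=50.
Micro-F1 score = 2·TP/(2·TP+FP+FN) on pooled counts = 0.702 (equals overall accuracy in single-label multiclass).

0.702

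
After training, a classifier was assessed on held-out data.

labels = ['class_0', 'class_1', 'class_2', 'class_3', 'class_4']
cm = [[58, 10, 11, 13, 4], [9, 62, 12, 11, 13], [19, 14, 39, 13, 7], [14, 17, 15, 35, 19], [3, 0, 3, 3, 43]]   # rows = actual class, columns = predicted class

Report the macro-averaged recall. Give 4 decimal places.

Per-class recall (TP/(TP+FN)):
  class_0: TP=58, FN=10+11+13+4=38 → 58/96 = 0.60417
  class_1: TP=62, FN=9+12+11+13=45 → 62/107 = 0.57944
  class_2: TP=39, FN=19+14+13+7=53 → 39/92 = 0.42391
  class_3: TP=35, FN=14+17+15+19=65 → 35/100 = 0.35000
  class_4: TP=43, FN=3+0+3+3=9 → 43/52 = 0.82692
Macro-recall = mean = (0.60417 + 0.57944 + 0.42391 + 0.35000 + 0.82692) / 5 = 0.5569

0.5569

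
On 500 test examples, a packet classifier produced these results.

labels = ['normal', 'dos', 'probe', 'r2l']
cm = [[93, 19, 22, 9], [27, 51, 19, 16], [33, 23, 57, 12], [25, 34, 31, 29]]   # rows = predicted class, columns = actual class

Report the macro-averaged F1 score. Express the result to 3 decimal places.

Per-class F1 score (2·TP/(2·TP+FP+FN)):
  normal: TP=93, FP=19+22+9=50, FN=27+33+25=85 → 186/321 = 0.5794
  dos: TP=51, FP=27+19+16=62, FN=19+23+34=76 → 102/240 = 0.4250
  probe: TP=57, FP=33+23+12=68, FN=22+19+31=72 → 114/254 = 0.4488
  r2l: TP=29, FP=25+34+31=90, FN=9+16+12=37 → 58/185 = 0.3135
Macro-F1 score = mean = (0.5794 + 0.4250 + 0.4488 + 0.3135) / 4 = 0.442

0.442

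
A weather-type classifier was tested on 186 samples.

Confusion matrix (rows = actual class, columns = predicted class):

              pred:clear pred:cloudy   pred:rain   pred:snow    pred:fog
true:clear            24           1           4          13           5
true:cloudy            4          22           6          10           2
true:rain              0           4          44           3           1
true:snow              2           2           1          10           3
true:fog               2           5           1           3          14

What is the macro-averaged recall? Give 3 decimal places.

Per-class recall (TP/(TP+FN)):
  clear: TP=24, FN=1+4+13+5=23 → 24/47 = 0.5106
  cloudy: TP=22, FN=4+6+10+2=22 → 22/44 = 0.5000
  rain: TP=44, FN=0+4+3+1=8 → 44/52 = 0.8462
  snow: TP=10, FN=2+2+1+3=8 → 10/18 = 0.5556
  fog: TP=14, FN=2+5+1+3=11 → 14/25 = 0.5600
Macro-recall = mean = (0.5106 + 0.5000 + 0.8462 + 0.5556 + 0.5600) / 5 = 0.594

0.594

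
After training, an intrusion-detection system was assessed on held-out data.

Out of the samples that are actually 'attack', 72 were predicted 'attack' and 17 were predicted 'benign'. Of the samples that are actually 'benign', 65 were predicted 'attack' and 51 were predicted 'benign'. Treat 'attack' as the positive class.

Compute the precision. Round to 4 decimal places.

0.5255

Precision = TP/(TP+FP) = 72/(72+65) = 72/137 = 0.5255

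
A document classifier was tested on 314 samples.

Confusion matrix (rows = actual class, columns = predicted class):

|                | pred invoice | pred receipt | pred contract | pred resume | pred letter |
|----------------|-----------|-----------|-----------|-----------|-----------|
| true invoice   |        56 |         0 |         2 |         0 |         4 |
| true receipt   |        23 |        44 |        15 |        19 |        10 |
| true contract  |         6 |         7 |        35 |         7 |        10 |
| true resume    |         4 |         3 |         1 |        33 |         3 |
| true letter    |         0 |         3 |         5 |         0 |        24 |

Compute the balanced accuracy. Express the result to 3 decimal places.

0.668

Balanced accuracy = mean of per-class recall.
  invoice: recall = 56/62 = 0.9032
  receipt: recall = 44/111 = 0.3964
  contract: recall = 35/65 = 0.5385
  resume: recall = 33/44 = 0.7500
  letter: recall = 24/32 = 0.7500
Mean = (0.9032 + 0.3964 + 0.5385 + 0.7500 + 0.7500) / 5 = 0.668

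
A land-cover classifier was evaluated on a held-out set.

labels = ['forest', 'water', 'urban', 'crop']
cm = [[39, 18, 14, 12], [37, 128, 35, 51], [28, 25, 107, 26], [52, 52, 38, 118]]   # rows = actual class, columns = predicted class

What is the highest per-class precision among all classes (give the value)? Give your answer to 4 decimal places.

Per-class precision (TP/(TP+FP)):
  forest: TP=39, FP=37+28+52=117 → 39/156 = 0.25000
  water: TP=128, FP=18+25+52=95 → 128/223 = 0.57399
  urban: TP=107, FP=14+35+38=87 → 107/194 = 0.55155
  crop: TP=118, FP=12+51+26=89 → 118/207 = 0.57005
Highest is class 'water' with precision = 0.5740.

0.5740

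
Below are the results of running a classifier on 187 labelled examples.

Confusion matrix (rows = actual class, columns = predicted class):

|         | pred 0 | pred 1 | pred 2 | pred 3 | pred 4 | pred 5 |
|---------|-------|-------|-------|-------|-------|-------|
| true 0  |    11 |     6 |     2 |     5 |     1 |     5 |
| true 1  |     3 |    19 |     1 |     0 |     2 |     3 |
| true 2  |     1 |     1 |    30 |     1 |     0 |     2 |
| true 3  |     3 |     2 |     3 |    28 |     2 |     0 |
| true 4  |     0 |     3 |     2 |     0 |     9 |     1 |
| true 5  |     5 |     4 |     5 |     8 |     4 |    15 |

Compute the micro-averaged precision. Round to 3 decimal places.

0.599

Micro-averaging pools counts across classes: ΣTP=112, ΣFP=75, ΣFN=75.
Micro-precision = TP/(TP+FP) on pooled counts = 0.599 (equals overall accuracy in single-label multiclass).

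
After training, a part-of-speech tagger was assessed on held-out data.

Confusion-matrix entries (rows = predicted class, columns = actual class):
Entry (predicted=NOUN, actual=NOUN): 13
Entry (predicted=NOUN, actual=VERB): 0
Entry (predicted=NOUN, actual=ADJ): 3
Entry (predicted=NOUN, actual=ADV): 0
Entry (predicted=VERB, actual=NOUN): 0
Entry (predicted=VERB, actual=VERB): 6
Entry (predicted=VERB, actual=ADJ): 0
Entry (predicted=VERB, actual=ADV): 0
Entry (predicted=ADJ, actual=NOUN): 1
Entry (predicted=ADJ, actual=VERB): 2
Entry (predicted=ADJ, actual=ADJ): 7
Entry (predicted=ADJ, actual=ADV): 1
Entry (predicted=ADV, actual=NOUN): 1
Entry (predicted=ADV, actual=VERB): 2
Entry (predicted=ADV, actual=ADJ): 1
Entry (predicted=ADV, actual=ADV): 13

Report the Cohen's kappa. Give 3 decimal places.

0.701

Observed agreement pₒ = trace/N = 39/50 = 0.7800
Expected agreement pₑ = Σ (rowᵢ·colᵢ)/N² = (15·16 + 10·6 + 11·11 + 14·17)/50² = 0.2636
κ = (pₒ − pₑ)/(1 − pₑ) = (0.7800 − 0.2636)/(1 − 0.2636) = 0.701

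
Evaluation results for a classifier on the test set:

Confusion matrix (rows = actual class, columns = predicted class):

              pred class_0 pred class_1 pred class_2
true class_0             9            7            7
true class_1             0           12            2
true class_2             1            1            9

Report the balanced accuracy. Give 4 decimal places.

0.6889

Balanced accuracy = mean of per-class recall.
  class_0: recall = 9/23 = 0.39130
  class_1: recall = 12/14 = 0.85714
  class_2: recall = 9/11 = 0.81818
Mean = (0.39130 + 0.85714 + 0.81818) / 3 = 0.6889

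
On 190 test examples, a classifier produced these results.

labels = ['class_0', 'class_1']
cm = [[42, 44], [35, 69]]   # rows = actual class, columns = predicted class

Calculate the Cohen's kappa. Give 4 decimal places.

Observed agreement pₒ = trace/N = 111/190 = 0.58421
Expected agreement pₑ = Σ (rowᵢ·colᵢ)/N² = (86·77 + 104·113)/190² = 0.50898
κ = (pₒ − pₑ)/(1 − pₑ) = (0.58421 − 0.50898)/(1 − 0.50898) = 0.1532

0.1532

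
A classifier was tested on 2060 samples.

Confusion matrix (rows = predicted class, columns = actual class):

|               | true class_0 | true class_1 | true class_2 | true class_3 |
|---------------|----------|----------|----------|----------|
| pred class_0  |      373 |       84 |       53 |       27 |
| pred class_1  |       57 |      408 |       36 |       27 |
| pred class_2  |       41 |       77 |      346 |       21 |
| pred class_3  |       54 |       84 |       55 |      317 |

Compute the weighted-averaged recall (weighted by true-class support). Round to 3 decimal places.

Per-class recall (TP/(TP+FN)):
  class_0: TP=373, FN=57+41+54=152 → 373/525 = 0.7105
  class_1: TP=408, FN=84+77+84=245 → 408/653 = 0.6248
  class_2: TP=346, FN=53+36+55=144 → 346/490 = 0.7061
  class_3: TP=317, FN=27+27+21=75 → 317/392 = 0.8087
Weighted-recall = Σ (supportᵢ/N)·recallᵢ with N=2060: (525/2060)·0.7105 + (653/2060)·0.6248 + (490/2060)·0.7061 + (392/2060)·0.8087 = 0.701

0.701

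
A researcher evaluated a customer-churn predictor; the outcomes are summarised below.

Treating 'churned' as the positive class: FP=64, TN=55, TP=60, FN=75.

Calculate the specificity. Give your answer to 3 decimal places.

0.462

Specificity = TN/(TN+FP) = 55/(55+64) = 0.462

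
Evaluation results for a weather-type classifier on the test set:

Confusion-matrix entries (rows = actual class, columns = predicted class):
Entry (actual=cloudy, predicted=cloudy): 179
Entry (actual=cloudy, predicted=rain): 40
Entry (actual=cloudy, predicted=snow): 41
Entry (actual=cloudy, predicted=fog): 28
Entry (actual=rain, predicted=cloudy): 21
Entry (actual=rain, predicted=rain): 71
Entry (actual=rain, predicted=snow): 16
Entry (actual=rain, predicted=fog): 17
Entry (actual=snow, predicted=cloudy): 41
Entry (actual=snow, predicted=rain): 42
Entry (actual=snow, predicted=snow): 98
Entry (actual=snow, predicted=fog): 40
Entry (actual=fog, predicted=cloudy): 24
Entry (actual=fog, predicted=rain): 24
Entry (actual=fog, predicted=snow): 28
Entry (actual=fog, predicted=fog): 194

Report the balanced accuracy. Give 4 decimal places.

0.5879

Balanced accuracy = mean of per-class recall.
  cloudy: recall = 179/288 = 0.62153
  rain: recall = 71/125 = 0.56800
  snow: recall = 98/221 = 0.44344
  fog: recall = 194/270 = 0.71852
Mean = (0.62153 + 0.56800 + 0.44344 + 0.71852) / 4 = 0.5879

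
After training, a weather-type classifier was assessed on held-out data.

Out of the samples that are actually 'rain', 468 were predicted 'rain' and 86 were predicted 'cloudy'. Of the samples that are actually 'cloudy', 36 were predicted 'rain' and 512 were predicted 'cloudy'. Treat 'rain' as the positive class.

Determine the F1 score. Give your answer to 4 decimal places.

Precision = TP/(TP+FP) = 468/504 = 0.9286
Recall = TP/(TP+FN) = 468/554 = 0.8448
F1 = 2·TP/(2·TP+FP+FN) = 936/1058 = 0.8847

0.8847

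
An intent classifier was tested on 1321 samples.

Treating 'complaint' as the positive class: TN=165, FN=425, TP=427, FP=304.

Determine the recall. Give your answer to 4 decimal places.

0.5012

Recall = TP/(TP+FN) = 427/(427+425) = 427/852 = 0.5012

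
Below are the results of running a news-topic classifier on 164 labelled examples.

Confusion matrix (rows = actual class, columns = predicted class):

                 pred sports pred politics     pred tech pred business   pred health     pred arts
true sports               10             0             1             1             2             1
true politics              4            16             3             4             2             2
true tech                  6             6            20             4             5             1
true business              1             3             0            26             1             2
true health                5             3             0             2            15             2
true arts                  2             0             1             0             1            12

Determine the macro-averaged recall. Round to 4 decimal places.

0.6254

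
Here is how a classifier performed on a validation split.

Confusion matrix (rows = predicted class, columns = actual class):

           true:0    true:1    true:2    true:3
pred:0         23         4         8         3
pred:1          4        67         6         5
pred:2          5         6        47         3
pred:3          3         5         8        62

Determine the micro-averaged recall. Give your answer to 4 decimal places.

Micro-averaging pools counts across classes: ΣTP=199, ΣFP=60, ΣFN=60.
Micro-recall = TP/(TP+FN) on pooled counts = 0.7683 (equals overall accuracy in single-label multiclass).

0.7683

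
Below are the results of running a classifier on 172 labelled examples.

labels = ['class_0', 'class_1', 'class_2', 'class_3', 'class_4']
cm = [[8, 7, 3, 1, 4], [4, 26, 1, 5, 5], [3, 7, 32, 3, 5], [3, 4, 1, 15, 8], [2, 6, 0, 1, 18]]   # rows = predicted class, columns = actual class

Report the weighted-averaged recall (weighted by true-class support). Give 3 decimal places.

0.576

Per-class recall (TP/(TP+FN)):
  class_0: TP=8, FN=4+3+3+2=12 → 8/20 = 0.4000
  class_1: TP=26, FN=7+7+4+6=24 → 26/50 = 0.5200
  class_2: TP=32, FN=3+1+1+0=5 → 32/37 = 0.8649
  class_3: TP=15, FN=1+5+3+1=10 → 15/25 = 0.6000
  class_4: TP=18, FN=4+5+5+8=22 → 18/40 = 0.4500
Weighted-recall = Σ (supportᵢ/N)·recallᵢ with N=172: (20/172)·0.4000 + (50/172)·0.5200 + (37/172)·0.8649 + (25/172)·0.6000 + (40/172)·0.4500 = 0.576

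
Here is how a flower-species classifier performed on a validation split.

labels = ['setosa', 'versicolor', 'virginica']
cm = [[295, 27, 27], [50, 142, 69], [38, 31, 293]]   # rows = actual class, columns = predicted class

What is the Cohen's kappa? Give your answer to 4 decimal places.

Observed agreement pₒ = trace/N = 730/972 = 0.75103
Expected agreement pₑ = Σ (rowᵢ·colᵢ)/N² = (349·383 + 261·200 + 362·389)/972² = 0.34578
κ = (pₒ − pₑ)/(1 − pₑ) = (0.75103 − 0.34578)/(1 − 0.34578) = 0.6194

0.6194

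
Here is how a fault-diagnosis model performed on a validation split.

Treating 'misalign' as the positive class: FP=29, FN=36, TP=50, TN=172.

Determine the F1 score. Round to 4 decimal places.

Precision = TP/(TP+FP) = 50/79 = 0.6329
Recall = TP/(TP+FN) = 50/86 = 0.5814
F1 = 2·TP/(2·TP+FP+FN) = 100/165 = 0.6061

0.6061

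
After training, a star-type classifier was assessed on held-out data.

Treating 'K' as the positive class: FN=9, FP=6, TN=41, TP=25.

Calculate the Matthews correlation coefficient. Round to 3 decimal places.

0.617

MCC = (TP·TN − FP·FN) / √((TP+FP)(TP+FN)(TN+FP)(TN+FN))
Numerator = 25·41 − 6·9 = 971
Denominator = √(31·34·47·50) = √2476900 = 1573.8170
MCC = 971 / 1573.8170 = 0.617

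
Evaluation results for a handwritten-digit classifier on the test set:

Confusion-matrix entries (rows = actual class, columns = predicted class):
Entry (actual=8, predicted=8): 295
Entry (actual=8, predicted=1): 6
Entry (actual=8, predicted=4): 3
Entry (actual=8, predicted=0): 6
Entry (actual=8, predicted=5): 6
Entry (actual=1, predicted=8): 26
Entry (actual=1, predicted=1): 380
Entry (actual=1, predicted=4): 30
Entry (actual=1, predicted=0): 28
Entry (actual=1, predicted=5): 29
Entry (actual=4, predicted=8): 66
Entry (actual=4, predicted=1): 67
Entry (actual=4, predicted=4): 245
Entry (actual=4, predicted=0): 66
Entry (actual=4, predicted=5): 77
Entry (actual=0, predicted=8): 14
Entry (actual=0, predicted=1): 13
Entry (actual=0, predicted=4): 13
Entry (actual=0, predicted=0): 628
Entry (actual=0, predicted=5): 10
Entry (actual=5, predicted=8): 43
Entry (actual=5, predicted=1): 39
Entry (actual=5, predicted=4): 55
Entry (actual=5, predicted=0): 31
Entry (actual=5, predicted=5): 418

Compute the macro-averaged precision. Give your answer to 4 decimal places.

0.7453

Per-class precision (TP/(TP+FP)):
  8: TP=295, FP=26+66+14+43=149 → 295/444 = 0.66441
  1: TP=380, FP=6+67+13+39=125 → 380/505 = 0.75248
  4: TP=245, FP=3+30+13+55=101 → 245/346 = 0.70809
  0: TP=628, FP=6+28+66+31=131 → 628/759 = 0.82740
  5: TP=418, FP=6+29+77+10=122 → 418/540 = 0.77407
Macro-precision = mean = (0.66441 + 0.75248 + 0.70809 + 0.82740 + 0.77407) / 5 = 0.7453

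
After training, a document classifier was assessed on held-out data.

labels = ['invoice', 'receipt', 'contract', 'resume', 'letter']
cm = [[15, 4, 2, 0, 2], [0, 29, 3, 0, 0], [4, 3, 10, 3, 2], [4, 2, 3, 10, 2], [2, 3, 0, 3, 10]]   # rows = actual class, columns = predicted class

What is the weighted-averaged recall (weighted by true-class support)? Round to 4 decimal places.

0.6379

Per-class recall (TP/(TP+FN)):
  invoice: TP=15, FN=4+2+0+2=8 → 15/23 = 0.65217
  receipt: TP=29, FN=0+3+0+0=3 → 29/32 = 0.90625
  contract: TP=10, FN=4+3+3+2=12 → 10/22 = 0.45455
  resume: TP=10, FN=4+2+3+2=11 → 10/21 = 0.47619
  letter: TP=10, FN=2+3+0+3=8 → 10/18 = 0.55556
Weighted-recall = Σ (supportᵢ/N)·recallᵢ with N=116: (23/116)·0.65217 + (32/116)·0.90625 + (22/116)·0.45455 + (21/116)·0.47619 + (18/116)·0.55556 = 0.6379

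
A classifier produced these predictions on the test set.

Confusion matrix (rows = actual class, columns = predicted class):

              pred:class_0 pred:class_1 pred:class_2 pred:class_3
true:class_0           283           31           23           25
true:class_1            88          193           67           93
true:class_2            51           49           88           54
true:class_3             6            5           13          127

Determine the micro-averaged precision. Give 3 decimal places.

Micro-averaging pools counts across classes: ΣTP=691, ΣFP=505, ΣFN=505.
Micro-precision = TP/(TP+FP) on pooled counts = 0.578 (equals overall accuracy in single-label multiclass).

0.578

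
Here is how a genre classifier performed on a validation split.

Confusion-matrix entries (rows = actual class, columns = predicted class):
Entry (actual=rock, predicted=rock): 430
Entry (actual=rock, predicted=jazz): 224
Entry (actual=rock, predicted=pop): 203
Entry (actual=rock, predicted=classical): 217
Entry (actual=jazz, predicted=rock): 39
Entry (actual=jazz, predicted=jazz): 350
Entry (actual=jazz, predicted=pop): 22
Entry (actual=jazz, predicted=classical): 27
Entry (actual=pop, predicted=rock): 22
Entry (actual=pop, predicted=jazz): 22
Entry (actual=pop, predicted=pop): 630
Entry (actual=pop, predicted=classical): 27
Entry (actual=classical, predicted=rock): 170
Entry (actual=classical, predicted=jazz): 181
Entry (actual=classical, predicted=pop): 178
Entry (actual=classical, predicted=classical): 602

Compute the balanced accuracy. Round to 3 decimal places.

Balanced accuracy = mean of per-class recall.
  rock: recall = 430/1074 = 0.4004
  jazz: recall = 350/438 = 0.7991
  pop: recall = 630/701 = 0.8987
  classical: recall = 602/1131 = 0.5323
Mean = (0.4004 + 0.7991 + 0.8987 + 0.5323) / 4 = 0.658

0.658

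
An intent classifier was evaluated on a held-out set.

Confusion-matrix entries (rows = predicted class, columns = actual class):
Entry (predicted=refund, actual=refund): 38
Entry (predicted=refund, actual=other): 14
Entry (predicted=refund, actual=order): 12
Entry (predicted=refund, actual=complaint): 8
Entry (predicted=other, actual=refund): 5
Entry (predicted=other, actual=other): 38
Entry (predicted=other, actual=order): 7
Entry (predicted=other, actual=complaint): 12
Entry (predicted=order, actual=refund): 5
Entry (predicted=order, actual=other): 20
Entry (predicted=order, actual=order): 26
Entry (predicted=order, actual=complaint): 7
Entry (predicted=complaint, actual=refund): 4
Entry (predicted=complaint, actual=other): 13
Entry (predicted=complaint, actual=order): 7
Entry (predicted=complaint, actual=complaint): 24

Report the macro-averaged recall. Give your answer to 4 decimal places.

0.5371

Per-class recall (TP/(TP+FN)):
  refund: TP=38, FN=5+5+4=14 → 38/52 = 0.73077
  other: TP=38, FN=14+20+13=47 → 38/85 = 0.44706
  order: TP=26, FN=12+7+7=26 → 26/52 = 0.50000
  complaint: TP=24, FN=8+12+7=27 → 24/51 = 0.47059
Macro-recall = mean = (0.73077 + 0.44706 + 0.50000 + 0.47059) / 4 = 0.5371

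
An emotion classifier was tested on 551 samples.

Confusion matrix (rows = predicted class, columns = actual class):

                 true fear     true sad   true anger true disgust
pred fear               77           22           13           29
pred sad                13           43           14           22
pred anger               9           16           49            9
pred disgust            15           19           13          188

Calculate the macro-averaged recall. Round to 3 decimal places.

0.604

Per-class recall (TP/(TP+FN)):
  fear: TP=77, FN=13+9+15=37 → 77/114 = 0.6754
  sad: TP=43, FN=22+16+19=57 → 43/100 = 0.4300
  anger: TP=49, FN=13+14+13=40 → 49/89 = 0.5506
  disgust: TP=188, FN=29+22+9=60 → 188/248 = 0.7581
Macro-recall = mean = (0.6754 + 0.4300 + 0.5506 + 0.7581) / 4 = 0.604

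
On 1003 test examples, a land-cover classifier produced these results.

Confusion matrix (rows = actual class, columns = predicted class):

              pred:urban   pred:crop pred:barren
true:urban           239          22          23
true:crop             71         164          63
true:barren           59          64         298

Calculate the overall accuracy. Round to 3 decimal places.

0.699

Accuracy = trace / total = (239+164+298=701) / 1003 = 701/1003 = 0.699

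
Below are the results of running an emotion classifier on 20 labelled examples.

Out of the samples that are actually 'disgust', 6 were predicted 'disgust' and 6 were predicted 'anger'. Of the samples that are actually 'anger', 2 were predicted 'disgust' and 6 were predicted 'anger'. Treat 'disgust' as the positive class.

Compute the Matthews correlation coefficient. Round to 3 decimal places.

MCC = (TP·TN − FP·FN) / √((TP+FP)(TP+FN)(TN+FP)(TN+FN))
Numerator = 6·6 − 2·6 = 24
Denominator = √(8·12·8·12) = √9216 = 96.0000
MCC = 24 / 96.0000 = 0.250

0.250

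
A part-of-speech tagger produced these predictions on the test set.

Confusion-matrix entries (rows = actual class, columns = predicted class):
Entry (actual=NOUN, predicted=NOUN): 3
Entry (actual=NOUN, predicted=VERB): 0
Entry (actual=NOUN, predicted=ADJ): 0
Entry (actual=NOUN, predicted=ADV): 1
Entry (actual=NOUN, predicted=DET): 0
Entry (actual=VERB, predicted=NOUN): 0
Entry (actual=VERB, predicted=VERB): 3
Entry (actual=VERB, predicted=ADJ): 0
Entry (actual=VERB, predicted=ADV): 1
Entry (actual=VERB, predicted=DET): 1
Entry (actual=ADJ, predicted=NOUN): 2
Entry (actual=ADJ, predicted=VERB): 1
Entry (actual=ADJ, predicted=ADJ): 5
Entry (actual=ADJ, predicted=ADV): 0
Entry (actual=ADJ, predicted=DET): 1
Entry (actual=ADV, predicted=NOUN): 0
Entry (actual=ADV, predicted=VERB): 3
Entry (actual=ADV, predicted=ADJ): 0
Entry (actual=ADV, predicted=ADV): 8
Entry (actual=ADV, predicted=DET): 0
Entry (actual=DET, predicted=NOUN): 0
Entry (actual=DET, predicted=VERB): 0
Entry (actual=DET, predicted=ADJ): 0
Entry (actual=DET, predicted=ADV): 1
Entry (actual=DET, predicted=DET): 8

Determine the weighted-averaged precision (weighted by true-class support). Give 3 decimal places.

0.756

Per-class precision (TP/(TP+FP)):
  NOUN: TP=3, FP=0+2+0+0=2 → 3/5 = 0.6000
  VERB: TP=3, FP=0+1+3+0=4 → 3/7 = 0.4286
  ADJ: TP=5, FP=0+0+0+0=0 → 5/5 = 1.0000
  ADV: TP=8, FP=1+1+0+1=3 → 8/11 = 0.7273
  DET: TP=8, FP=0+1+1+0=2 → 8/10 = 0.8000
Weighted-precision = Σ (supportᵢ/N)·precisionᵢ with N=38: (4/38)·0.6000 + (5/38)·0.4286 + (9/38)·1.0000 + (11/38)·0.7273 + (9/38)·0.8000 = 0.756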